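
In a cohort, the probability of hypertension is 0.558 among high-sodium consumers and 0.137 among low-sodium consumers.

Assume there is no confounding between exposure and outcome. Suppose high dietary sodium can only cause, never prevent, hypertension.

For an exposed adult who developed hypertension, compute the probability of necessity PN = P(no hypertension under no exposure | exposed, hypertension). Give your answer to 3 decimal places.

Let p₁ = 0.558, p₀ = 0.137.
Under exogeneity and monotonicity, PN = (p₁ − p₀) / p₁.
PN = (0.558 − 0.137) / 0.558 = 0.421 / 0.558 ≈ 0.7545

PN ≈ 0.754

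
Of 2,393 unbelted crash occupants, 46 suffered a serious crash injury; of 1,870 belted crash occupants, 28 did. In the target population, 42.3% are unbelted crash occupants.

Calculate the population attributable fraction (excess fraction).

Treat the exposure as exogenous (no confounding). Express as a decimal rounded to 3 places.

p₁ = P(outcome | exposed) = 46/2393 = 0.019223
p₀ = P(outcome | unexposed) = 28/1870 = 0.014973
Overall risk P(Y=1) = π·p₁ + (1−π)·p₀ = 0.423×0.019223 + 0.577×0.014973 = 0.016771.
Under exogeneity, PAF = [P(Y=1) − p₀] / P(Y=1).
PAF = (0.016771 − 0.014973) / 0.016771 ≈ 0.1072

PAF ≈ 0.107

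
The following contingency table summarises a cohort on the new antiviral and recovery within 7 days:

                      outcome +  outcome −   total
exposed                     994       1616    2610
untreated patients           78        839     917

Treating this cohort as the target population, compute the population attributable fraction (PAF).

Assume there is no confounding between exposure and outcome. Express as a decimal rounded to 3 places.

p₁ = P(outcome | exposed) = 994/2610 = 0.38084
p₀ = P(outcome | unexposed) = 78/917 = 0.08506
Exposure prevalence π = 2610/3527 = 0.74001; overall risk P(Y=1) = 0.30394.
Under exogeneity, PAF = [P(Y=1) − p₀]/P(Y=1).
PAF = (0.30394 − 0.08506) / 0.30394 ≈ 0.7201

PAF ≈ 0.720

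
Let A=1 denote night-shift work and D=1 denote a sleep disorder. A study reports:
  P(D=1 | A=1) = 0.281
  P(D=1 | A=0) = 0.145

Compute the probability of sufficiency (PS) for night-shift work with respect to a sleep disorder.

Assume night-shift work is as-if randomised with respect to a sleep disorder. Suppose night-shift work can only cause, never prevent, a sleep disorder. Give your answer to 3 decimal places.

PS ≈ 0.159

Let p₁ = 0.281, p₀ = 0.145.
Under exogeneity and monotonicity, PS = (p₁ − p₀) / (1 − p₀).
PS = (0.281 − 0.145) / (1 − 0.145) = 0.136 / 0.855 ≈ 0.1591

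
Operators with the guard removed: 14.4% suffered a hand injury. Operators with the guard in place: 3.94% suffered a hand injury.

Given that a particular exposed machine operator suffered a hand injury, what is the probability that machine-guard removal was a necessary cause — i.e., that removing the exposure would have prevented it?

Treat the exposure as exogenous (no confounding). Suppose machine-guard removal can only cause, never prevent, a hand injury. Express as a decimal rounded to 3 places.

p₁ = 0.144, p₀ = 0.0394.
Under exogeneity and monotonicity, PN = (p₁ − p₀) / p₁.
PN = (0.144 − 0.0394) / 0.144 = 0.1046 / 0.144 ≈ 0.7264

PN ≈ 0.726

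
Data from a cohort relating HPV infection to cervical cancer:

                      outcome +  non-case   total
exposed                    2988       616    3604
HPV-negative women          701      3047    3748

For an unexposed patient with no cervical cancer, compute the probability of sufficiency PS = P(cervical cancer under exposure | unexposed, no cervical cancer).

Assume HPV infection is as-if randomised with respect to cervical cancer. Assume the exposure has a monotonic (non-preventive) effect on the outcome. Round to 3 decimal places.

p₁ = P(outcome | exposed) = 2988/3604 = 0.82908
p₀ = P(outcome | unexposed) = 701/3748 = 0.18703
Under exogeneity and monotonicity, PS = (p₁ − p₀) / (1 − p₀).
PS = (0.82908 − 0.18703) / (1 − 0.18703) = 0.64205 / 0.81297 ≈ 0.7898

PS ≈ 0.790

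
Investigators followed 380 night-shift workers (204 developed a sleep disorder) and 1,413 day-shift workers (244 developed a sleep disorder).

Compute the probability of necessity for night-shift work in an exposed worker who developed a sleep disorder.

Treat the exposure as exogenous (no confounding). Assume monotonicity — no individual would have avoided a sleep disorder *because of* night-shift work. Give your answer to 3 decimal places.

PN ≈ 0.678

p₁ = P(outcome | exposed) = 204/380 = 0.53684
p₀ = P(outcome | unexposed) = 244/1413 = 0.17268
Under exogeneity and monotonicity, PN = (p₁ − p₀) / p₁.
PN = (0.53684 − 0.17268) / 0.53684 = 0.36416 / 0.53684 ≈ 0.6783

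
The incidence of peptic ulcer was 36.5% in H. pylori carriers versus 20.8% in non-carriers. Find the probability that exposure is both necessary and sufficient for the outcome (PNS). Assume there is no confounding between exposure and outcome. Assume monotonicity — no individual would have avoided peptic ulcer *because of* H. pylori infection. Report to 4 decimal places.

p₁ = 0.365, p₀ = 0.208.
Under exogeneity and monotonicity, PNS = p₁ − p₀.
PNS = 0.365 − 0.208 = 0.157

PNS ≈ 0.1570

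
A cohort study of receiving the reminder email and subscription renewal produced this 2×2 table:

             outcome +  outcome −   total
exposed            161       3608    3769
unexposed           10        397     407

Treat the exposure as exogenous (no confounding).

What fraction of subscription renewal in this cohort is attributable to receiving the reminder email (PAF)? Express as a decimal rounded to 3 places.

PAF ≈ 0.400

p₁ = P(outcome | exposed) = 161/3769 = 0.042717
p₀ = P(outcome | unexposed) = 10/407 = 0.02457
Exposure prevalence π = 3769/4176 = 0.90254; overall risk P(Y=1) = 0.040948.
Under exogeneity, PAF = [P(Y=1) − p₀]/P(Y=1).
PAF = (0.040948 − 0.02457) / 0.040948 ≈ 0.4000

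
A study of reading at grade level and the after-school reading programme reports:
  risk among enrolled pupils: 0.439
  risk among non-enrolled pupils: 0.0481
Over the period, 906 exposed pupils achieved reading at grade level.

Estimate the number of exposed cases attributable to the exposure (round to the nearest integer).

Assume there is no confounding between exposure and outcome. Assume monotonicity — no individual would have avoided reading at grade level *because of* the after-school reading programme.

about 807 cases

Let p₁ = 0.439, p₀ = 0.0481.
PN = (p₁ − p₀)/p₁ = (0.439 − 0.0481) / 0.439 ≈ 0.89043.
Attributable cases ≈ PN × (exposed cases) = 0.89043 × 906 ≈ 806.73.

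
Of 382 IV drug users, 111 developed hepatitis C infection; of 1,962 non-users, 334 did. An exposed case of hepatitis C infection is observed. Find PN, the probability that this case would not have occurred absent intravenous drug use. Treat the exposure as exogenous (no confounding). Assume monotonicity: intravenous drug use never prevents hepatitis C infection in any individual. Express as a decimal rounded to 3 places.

p₁ = P(outcome | exposed) = 111/382 = 0.29058
p₀ = P(outcome | unexposed) = 334/1962 = 0.17023
Under exogeneity and monotonicity, PN = (p₁ − p₀) / p₁.
PN = (0.29058 − 0.17023) / 0.29058 = 0.12034 / 0.29058 ≈ 0.4141

PN ≈ 0.414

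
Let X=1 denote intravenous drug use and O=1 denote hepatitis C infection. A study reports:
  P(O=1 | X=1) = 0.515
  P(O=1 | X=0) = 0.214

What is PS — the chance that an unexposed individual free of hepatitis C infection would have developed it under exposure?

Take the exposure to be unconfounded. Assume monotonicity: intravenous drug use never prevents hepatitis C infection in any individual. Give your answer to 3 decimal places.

PS ≈ 0.383

Let p₁ = 0.515, p₀ = 0.214.
Under exogeneity and monotonicity, PS = (p₁ − p₀) / (1 − p₀).
PS = (0.515 − 0.214) / (1 − 0.214) = 0.301 / 0.786 ≈ 0.3830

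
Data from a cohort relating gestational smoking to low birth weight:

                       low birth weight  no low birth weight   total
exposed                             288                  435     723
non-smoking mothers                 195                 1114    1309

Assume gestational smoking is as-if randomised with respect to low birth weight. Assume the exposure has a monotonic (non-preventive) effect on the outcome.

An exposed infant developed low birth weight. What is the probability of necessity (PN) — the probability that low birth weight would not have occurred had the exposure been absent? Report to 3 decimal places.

p₁ = P(outcome | exposed) = 288/723 = 0.39834
p₀ = P(outcome | unexposed) = 195/1309 = 0.14897
Under exogeneity and monotonicity, PN = (p₁ − p₀)/p₁.
PN = (0.39834 − 0.14897) / 0.39834 ≈ 0.6260

PN ≈ 0.626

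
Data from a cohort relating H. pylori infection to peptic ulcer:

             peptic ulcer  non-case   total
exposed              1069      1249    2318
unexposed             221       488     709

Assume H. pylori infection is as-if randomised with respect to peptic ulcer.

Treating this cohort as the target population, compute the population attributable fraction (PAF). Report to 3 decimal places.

p₁ = P(outcome | exposed) = 1069/2318 = 0.46117
p₀ = P(outcome | unexposed) = 221/709 = 0.31171
Exposure prevalence π = 2318/3027 = 0.76577; overall risk P(Y=1) = 0.42616.
Under exogeneity, PAF = [P(Y=1) − p₀]/P(Y=1).
PAF = (0.42616 − 0.31171) / 0.42616 ≈ 0.2686

PAF ≈ 0.269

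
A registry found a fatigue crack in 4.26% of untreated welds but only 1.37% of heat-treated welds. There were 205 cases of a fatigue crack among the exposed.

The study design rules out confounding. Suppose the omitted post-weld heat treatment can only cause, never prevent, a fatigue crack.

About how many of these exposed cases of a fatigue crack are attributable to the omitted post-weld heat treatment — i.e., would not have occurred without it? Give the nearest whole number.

p₁ = 0.0426, p₀ = 0.0137.
PN = (p₁ − p₀)/p₁ = (0.0426 − 0.0137) / 0.0426 ≈ 0.67840.
Attributable cases ≈ PN × (exposed cases) = 0.67840 × 205 ≈ 139.07.

about 139 cases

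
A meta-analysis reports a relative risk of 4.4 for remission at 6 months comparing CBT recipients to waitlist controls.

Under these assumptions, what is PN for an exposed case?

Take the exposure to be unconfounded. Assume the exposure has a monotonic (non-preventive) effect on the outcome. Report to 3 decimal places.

Under exogeneity and monotonicity, PN = (RR − 1) / RR = 1 − 1/RR.
PN = (4.4 − 1) / 4.4 = 3.4 / 4.4 ≈ 0.7727

PN ≈ 0.773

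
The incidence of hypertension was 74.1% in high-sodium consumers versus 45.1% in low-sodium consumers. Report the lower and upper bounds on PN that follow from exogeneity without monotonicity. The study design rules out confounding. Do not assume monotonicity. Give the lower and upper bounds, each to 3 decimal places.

p₁ = 0.741, p₀ = 0.451.
Under exogeneity alone the bounds on PN are max{0,(p₁−p₀)/p₁} ≤ PN ≤ min{1,(1−p₀)/p₁}.
  lower = (p₁ − p₀)/p₁ = 0.29 / 0.741 ≈ 0.3914
  upper = min{1, (1 − p₀)/p₁} = 0.549 / 0.741 ≈ 0.7409

0.391 ≤ PN ≤ 0.741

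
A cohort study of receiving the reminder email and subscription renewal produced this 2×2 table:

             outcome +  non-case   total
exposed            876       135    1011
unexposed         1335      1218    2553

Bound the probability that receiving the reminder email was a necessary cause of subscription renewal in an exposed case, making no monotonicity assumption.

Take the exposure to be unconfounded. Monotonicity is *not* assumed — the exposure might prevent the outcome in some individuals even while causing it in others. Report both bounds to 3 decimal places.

p₁ = P(outcome | exposed) = 876/1011 = 0.86647
p₀ = P(outcome | unexposed) = 1335/2553 = 0.52291
Under exogeneity alone the bounds on PN are max{0,(p₁−p₀)/p₁} ≤ PN ≤ min{1,(1−p₀)/p₁}.
  lower = (p₁ − p₀)/p₁ = 0.34355 / 0.86647 ≈ 0.3965
  upper = min{1, (1 − p₀)/p₁} = 0.47709 / 0.86647 ≈ 0.5506

0.396 ≤ PN ≤ 0.551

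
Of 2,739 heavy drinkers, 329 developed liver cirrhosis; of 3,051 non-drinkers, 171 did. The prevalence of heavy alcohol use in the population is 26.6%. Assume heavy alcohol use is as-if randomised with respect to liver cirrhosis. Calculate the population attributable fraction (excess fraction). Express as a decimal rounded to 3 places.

PAF ≈ 0.233

p₁ = P(outcome | exposed) = 329/2739 = 0.12012
p₀ = P(outcome | unexposed) = 171/3051 = 0.056047
Overall risk P(Y=1) = π·p₁ + (1−π)·p₀ = 0.266×0.12012 + 0.734×0.056047 = 0.07309.
Under exogeneity, PAF = [P(Y=1) − p₀] / P(Y=1).
PAF = (0.07309 − 0.056047) / 0.07309 ≈ 0.2332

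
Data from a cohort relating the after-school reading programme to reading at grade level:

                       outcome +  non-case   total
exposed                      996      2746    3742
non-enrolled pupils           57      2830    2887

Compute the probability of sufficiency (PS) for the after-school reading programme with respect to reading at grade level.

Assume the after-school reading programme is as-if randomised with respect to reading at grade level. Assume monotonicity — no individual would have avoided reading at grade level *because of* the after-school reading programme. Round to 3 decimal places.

PS ≈ 0.251

p₁ = P(outcome | exposed) = 996/3742 = 0.26617
p₀ = P(outcome | unexposed) = 57/2887 = 0.019744
Under exogeneity and monotonicity, PS = (p₁ − p₀)/(1 − p₀).
PS = (0.26617 − 0.019744) / 0.98026 ≈ 0.2514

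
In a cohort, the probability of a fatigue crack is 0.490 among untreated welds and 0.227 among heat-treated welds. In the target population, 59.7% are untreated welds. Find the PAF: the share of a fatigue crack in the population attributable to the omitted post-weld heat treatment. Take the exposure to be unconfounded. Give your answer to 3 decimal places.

Let p₁ = 0.49, p₀ = 0.227.
Overall risk P(Y=1) = π·p₁ + (1−π)·p₀ = 0.597×0.49 + 0.403×0.227 = 0.38401.
Under exogeneity, PAF = [P(Y=1) − p₀] / P(Y=1).
PAF = (0.38401 − 0.227) / 0.38401 ≈ 0.4089

PAF ≈ 0.409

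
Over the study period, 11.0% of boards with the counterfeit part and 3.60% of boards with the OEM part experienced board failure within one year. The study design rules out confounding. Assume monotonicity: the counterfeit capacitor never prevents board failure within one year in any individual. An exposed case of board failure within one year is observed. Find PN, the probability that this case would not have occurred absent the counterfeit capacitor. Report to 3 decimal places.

PN ≈ 0.673

p₁ = 0.11, p₀ = 0.036.
Under exogeneity and monotonicity, PN = (p₁ − p₀) / p₁.
PN = (0.11 − 0.036) / 0.11 = 0.074 / 0.11 ≈ 0.6727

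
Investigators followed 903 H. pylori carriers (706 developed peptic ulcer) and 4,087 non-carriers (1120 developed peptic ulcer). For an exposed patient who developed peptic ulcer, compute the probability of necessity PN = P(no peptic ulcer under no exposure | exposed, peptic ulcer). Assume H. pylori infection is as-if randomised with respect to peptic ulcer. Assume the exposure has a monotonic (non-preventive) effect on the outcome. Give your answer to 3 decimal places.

p₁ = P(outcome | exposed) = 706/903 = 0.78184
p₀ = P(outcome | unexposed) = 1120/4087 = 0.27404
Under exogeneity and monotonicity, PN = (p₁ − p₀) / p₁.
PN = (0.78184 − 0.27404) / 0.78184 = 0.5078 / 0.78184 ≈ 0.6495

PN ≈ 0.649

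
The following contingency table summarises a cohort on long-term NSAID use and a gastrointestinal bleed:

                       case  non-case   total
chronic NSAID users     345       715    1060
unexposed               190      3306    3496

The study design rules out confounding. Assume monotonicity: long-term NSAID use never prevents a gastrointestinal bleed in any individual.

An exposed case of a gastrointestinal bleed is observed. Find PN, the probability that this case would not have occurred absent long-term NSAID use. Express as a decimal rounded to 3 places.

PN ≈ 0.833

p₁ = P(outcome | exposed) = 345/1060 = 0.32547
p₀ = P(outcome | unexposed) = 190/3496 = 0.054348
Under exogeneity and monotonicity, PN = (p₁ − p₀)/p₁.
PN = (0.32547 − 0.054348) / 0.32547 ≈ 0.8330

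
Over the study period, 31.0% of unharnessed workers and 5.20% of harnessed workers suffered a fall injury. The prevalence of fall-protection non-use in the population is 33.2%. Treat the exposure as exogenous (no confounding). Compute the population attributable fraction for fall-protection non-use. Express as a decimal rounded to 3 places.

p₁ = 0.31, p₀ = 0.052.
Overall risk P(Y=1) = π·p₁ + (1−π)·p₀ = 0.332×0.31 + 0.668×0.052 = 0.13766.
Under exogeneity, PAF = [P(Y=1) − p₀] / P(Y=1).
PAF = (0.13766 − 0.052) / 0.13766 ≈ 0.6222

PAF ≈ 0.622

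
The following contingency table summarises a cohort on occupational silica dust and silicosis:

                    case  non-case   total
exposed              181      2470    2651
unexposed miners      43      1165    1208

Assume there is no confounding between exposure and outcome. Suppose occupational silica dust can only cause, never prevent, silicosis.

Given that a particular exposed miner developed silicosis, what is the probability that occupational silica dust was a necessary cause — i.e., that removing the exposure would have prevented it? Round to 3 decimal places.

p₁ = P(outcome | exposed) = 181/2651 = 0.068276
p₀ = P(outcome | unexposed) = 43/1208 = 0.035596
Under exogeneity and monotonicity, PN = (p₁ − p₀)/p₁.
PN = (0.068276 − 0.035596) / 0.068276 ≈ 0.4786

PN ≈ 0.479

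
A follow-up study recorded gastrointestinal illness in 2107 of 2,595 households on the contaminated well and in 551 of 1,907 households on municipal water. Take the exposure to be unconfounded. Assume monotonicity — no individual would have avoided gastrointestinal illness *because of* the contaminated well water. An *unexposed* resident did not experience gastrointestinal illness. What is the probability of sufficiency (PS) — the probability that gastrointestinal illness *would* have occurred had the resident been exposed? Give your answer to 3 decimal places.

PS ≈ 0.736

p₁ = P(outcome | exposed) = 2107/2595 = 0.81195
p₀ = P(outcome | unexposed) = 551/1907 = 0.28894
Under exogeneity and monotonicity, PS = (p₁ − p₀) / (1 − p₀).
PS = (0.81195 − 0.28894) / (1 − 0.28894) = 0.52301 / 0.71106 ≈ 0.7355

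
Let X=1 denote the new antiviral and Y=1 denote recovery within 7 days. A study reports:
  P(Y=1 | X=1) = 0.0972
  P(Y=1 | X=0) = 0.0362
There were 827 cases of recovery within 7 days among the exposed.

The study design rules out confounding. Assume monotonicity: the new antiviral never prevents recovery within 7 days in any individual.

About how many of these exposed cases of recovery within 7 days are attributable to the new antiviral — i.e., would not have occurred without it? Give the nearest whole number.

about 519 cases

Let p₁ = 0.0972, p₀ = 0.0362.
PN = (p₁ − p₀)/p₁ = (0.0972 − 0.0362) / 0.0972 ≈ 0.62757.
Attributable cases ≈ PN × (exposed cases) = 0.62757 × 827 ≈ 519.00.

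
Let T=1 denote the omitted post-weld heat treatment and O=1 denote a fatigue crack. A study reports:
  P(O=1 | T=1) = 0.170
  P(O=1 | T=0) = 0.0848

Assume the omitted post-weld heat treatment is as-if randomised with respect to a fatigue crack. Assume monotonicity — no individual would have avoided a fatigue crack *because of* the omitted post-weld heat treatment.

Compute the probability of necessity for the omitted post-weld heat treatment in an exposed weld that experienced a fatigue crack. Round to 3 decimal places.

Let p₁ = 0.17, p₀ = 0.0848.
Under exogeneity and monotonicity, PN = (p₁ − p₀) / p₁.
PN = (0.17 − 0.0848) / 0.17 = 0.0852 / 0.17 ≈ 0.5012

PN ≈ 0.501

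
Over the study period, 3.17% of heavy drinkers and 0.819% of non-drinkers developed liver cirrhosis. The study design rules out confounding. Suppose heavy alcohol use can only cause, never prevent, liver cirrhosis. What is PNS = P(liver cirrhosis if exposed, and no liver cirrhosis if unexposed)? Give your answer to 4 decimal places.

p₁ = 0.0317, p₀ = 0.00819.
Under exogeneity and monotonicity, PNS = p₁ − p₀.
PNS = 0.0317 − 0.00819 = 0.02351

PNS ≈ 0.0235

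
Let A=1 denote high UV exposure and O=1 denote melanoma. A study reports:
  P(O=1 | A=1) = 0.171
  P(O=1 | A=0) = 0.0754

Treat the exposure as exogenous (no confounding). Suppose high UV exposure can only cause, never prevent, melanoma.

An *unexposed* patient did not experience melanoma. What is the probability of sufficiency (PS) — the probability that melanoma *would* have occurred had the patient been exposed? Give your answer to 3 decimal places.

PS ≈ 0.103

Let p₁ = 0.171, p₀ = 0.0754.
Under exogeneity and monotonicity, PS = (p₁ − p₀) / (1 − p₀).
PS = (0.171 − 0.0754) / (1 − 0.0754) = 0.0956 / 0.9246 ≈ 0.1034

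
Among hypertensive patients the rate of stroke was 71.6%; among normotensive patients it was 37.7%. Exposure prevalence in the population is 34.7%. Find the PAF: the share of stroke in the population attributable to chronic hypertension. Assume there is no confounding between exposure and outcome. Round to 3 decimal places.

PAF ≈ 0.238

p₁ = 0.716, p₀ = 0.377.
Overall risk P(Y=1) = π·p₁ + (1−π)·p₀ = 0.347×0.716 + 0.653×0.377 = 0.49463.
Under exogeneity, PAF = [P(Y=1) − p₀] / P(Y=1).
PAF = (0.49463 − 0.377) / 0.49463 ≈ 0.2378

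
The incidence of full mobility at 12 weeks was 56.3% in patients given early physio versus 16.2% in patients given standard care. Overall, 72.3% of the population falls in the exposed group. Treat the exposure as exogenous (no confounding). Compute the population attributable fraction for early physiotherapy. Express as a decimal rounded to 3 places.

PAF ≈ 0.642

p₁ = 0.563, p₀ = 0.162.
Overall risk P(Y=1) = π·p₁ + (1−π)·p₀ = 0.723×0.563 + 0.277×0.162 = 0.45192.
Under exogeneity, PAF = [P(Y=1) − p₀] / P(Y=1).
PAF = (0.45192 − 0.162) / 0.45192 ≈ 0.6415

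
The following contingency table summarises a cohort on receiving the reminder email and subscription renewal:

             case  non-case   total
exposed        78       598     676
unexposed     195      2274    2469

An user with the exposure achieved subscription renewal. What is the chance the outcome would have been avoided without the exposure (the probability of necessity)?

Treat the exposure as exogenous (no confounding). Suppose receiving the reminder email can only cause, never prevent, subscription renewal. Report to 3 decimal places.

PN ≈ 0.316

p₁ = P(outcome | exposed) = 78/676 = 0.11538
p₀ = P(outcome | unexposed) = 195/2469 = 0.078979
Under exogeneity and monotonicity, PN = (p₁ − p₀) / p₁.
PN = (0.11538 − 0.078979) / 0.11538 = 0.036405 / 0.11538 ≈ 0.3155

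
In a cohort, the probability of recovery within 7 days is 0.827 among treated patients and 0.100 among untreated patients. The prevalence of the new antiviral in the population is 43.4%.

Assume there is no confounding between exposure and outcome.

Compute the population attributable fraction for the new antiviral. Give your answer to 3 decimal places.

Let p₁ = 0.827, p₀ = 0.1.
Overall risk P(Y=1) = π·p₁ + (1−π)·p₀ = 0.434×0.827 + 0.566×0.1 = 0.41552.
Under exogeneity, PAF = [P(Y=1) − p₀] / P(Y=1).
PAF = (0.41552 − 0.1) / 0.41552 ≈ 0.7593

PAF ≈ 0.759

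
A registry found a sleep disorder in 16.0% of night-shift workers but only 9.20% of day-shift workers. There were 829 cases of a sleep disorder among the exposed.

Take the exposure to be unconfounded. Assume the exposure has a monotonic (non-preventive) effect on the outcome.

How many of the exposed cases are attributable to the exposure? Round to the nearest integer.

p₁ = 0.16, p₀ = 0.092.
PN = (p₁ − p₀)/p₁ = (0.16 − 0.092) / 0.16 ≈ 0.42500.
Attributable cases ≈ PN × (exposed cases) = 0.42500 × 829 ≈ 352.33.

about 352 cases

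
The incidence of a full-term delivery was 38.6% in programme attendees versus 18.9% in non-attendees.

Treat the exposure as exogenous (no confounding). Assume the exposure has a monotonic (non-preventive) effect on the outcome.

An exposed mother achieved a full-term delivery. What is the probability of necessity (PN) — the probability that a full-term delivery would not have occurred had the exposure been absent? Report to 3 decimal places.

PN ≈ 0.510

p₁ = 0.386, p₀ = 0.189.
Under exogeneity and monotonicity, PN = (p₁ − p₀) / p₁.
PN = (0.386 − 0.189) / 0.386 = 0.197 / 0.386 ≈ 0.5104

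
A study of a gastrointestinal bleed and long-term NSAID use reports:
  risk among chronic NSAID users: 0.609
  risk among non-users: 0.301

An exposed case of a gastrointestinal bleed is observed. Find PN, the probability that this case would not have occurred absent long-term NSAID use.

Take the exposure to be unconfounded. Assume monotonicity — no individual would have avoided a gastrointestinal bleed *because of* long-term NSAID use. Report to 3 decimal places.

PN ≈ 0.506

Let p₁ = 0.609, p₀ = 0.301.
Under exogeneity and monotonicity, PN = (p₁ − p₀) / p₁.
PN = (0.609 − 0.301) / 0.609 = 0.308 / 0.609 ≈ 0.5057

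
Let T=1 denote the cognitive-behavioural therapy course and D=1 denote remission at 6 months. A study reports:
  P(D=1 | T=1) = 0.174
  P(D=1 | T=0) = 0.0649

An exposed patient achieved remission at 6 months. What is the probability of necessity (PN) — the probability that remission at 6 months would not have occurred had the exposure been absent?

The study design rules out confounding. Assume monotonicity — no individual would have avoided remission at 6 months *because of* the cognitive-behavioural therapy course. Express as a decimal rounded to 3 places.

PN ≈ 0.627

Let p₁ = 0.174, p₀ = 0.0649.
Under exogeneity and monotonicity, PN = (p₁ − p₀) / p₁.
PN = (0.174 − 0.0649) / 0.174 = 0.1091 / 0.174 ≈ 0.6270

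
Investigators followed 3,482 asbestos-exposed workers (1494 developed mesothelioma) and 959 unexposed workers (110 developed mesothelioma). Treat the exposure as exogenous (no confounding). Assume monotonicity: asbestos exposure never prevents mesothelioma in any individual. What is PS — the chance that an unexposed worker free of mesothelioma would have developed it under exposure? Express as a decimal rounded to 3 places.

PS ≈ 0.355

p₁ = P(outcome | exposed) = 1494/3482 = 0.42906
p₀ = P(outcome | unexposed) = 110/959 = 0.1147
Under exogeneity and monotonicity, PS = (p₁ − p₀) / (1 − p₀).
PS = (0.42906 − 0.1147) / (1 − 0.1147) = 0.31436 / 0.8853 ≈ 0.3551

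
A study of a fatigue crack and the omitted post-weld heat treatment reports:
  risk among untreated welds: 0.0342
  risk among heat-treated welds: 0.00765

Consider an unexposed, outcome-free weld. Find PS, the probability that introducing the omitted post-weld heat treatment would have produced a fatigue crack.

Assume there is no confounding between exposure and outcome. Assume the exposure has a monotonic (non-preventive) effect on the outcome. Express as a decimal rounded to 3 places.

Let p₁ = 0.0342, p₀ = 0.00765.
Under exogeneity and monotonicity, PS = (p₁ − p₀) / (1 − p₀).
PS = (0.0342 − 0.00765) / (1 − 0.00765) = 0.02655 / 0.99235 ≈ 0.0268

PS ≈ 0.027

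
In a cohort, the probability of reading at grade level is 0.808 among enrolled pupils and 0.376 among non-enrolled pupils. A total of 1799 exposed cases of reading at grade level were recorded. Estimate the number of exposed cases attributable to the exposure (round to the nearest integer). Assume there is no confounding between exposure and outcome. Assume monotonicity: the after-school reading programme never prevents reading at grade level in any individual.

about 962 cases

Let p₁ = 0.808, p₀ = 0.376.
PN = (p₁ − p₀)/p₁ = (0.808 − 0.376) / 0.808 ≈ 0.53465.
Attributable cases ≈ PN × (exposed cases) = 0.53465 × 1799 ≈ 961.84.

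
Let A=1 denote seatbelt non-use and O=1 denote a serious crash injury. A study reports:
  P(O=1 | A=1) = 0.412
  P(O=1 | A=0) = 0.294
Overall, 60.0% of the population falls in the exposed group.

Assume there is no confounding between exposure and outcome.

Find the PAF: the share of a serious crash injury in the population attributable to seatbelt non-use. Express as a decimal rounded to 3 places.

Let p₁ = 0.412, p₀ = 0.294.
Overall risk P(Y=1) = π·p₁ + (1−π)·p₀ = 0.6×0.412 + 0.4×0.294 = 0.3648.
Under exogeneity, PAF = [P(Y=1) − p₀] / P(Y=1).
PAF = (0.3648 − 0.294) / 0.3648 ≈ 0.1941

PAF ≈ 0.194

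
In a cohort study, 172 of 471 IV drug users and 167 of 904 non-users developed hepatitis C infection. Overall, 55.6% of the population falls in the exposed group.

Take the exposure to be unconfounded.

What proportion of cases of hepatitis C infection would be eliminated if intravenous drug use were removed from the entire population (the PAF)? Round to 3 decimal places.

PAF ≈ 0.352

p₁ = P(outcome | exposed) = 172/471 = 0.36518
p₀ = P(outcome | unexposed) = 167/904 = 0.18473
Overall risk P(Y=1) = π·p₁ + (1−π)·p₀ = 0.556×0.36518 + 0.444×0.18473 = 0.28506.
Under exogeneity, PAF = [P(Y=1) − p₀] / P(Y=1).
PAF = (0.28506 − 0.18473) / 0.28506 ≈ 0.3520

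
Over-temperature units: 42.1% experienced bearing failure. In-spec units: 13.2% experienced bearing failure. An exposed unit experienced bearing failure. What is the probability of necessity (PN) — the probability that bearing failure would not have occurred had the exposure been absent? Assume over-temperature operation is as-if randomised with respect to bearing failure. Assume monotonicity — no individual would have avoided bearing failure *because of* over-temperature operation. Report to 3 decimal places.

PN ≈ 0.686

p₁ = 0.421, p₀ = 0.132.
Under exogeneity and monotonicity, PN = (p₁ − p₀) / p₁.
PN = (0.421 − 0.132) / 0.421 = 0.289 / 0.421 ≈ 0.6865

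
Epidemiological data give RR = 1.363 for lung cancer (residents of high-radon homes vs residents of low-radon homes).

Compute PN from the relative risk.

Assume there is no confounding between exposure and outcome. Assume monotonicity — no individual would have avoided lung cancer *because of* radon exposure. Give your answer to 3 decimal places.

PN ≈ 0.266

Under exogeneity and monotonicity, PN = (RR − 1) / RR = 1 − 1/RR.
PN = (1.363 − 1) / 1.363 = 0.363 / 1.363 ≈ 0.2663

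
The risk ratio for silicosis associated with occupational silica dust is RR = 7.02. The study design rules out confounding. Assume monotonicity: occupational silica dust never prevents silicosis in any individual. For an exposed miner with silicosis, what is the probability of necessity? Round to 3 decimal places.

PN ≈ 0.858

Under exogeneity and monotonicity, PN = (RR − 1) / RR = 1 − 1/RR.
PN = (7.02 − 1) / 7.02 = 6.02 / 7.02 ≈ 0.8575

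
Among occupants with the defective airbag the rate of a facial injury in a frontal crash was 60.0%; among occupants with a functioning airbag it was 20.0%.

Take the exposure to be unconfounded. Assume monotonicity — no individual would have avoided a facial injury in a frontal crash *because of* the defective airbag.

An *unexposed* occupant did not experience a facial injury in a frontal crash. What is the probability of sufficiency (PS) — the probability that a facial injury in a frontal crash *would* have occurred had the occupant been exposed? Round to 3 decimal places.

p₁ = 0.6, p₀ = 0.2.
Under exogeneity and monotonicity, PS = (p₁ − p₀) / (1 − p₀).
PS = (0.6 − 0.2) / (1 − 0.2) = 0.4 / 0.8 ≈ 0.5000

PS ≈ 0.500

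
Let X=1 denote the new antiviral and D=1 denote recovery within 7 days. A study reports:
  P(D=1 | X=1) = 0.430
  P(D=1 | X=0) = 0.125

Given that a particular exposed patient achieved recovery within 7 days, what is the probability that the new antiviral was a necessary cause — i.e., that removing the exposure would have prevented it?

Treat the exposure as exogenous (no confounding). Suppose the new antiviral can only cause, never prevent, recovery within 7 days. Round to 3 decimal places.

PN ≈ 0.709

Let p₁ = 0.43, p₀ = 0.125.
Under exogeneity and monotonicity, PN = (p₁ − p₀) / p₁.
PN = (0.43 − 0.125) / 0.43 = 0.305 / 0.43 ≈ 0.7093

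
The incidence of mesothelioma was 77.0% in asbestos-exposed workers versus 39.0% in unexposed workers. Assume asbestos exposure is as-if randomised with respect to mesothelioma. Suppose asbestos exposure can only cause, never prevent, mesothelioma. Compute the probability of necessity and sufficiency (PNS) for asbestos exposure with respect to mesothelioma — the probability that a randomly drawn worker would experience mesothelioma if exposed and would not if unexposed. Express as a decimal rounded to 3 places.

p₁ = 0.77, p₀ = 0.39.
Under exogeneity and monotonicity, PNS = p₁ − p₀.
PNS = 0.77 − 0.39 = 0.38

PNS ≈ 0.380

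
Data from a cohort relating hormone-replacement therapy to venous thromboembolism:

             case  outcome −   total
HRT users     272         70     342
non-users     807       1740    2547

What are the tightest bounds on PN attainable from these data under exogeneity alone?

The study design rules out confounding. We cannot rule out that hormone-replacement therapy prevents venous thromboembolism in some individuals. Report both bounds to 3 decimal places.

0.602 ≤ PN ≤ 0.859

p₁ = P(outcome | exposed) = 272/342 = 0.79532
p₀ = P(outcome | unexposed) = 807/2547 = 0.31684
Under exogeneity alone the bounds on PN are max{0,(p₁−p₀)/p₁} ≤ PN ≤ min{1,(1−p₀)/p₁}.
  lower = (p₁ − p₀)/p₁ = 0.47848 / 0.79532 ≈ 0.6016
  upper = min{1, (1 − p₀)/p₁} = 0.68316 / 0.79532 ≈ 0.8590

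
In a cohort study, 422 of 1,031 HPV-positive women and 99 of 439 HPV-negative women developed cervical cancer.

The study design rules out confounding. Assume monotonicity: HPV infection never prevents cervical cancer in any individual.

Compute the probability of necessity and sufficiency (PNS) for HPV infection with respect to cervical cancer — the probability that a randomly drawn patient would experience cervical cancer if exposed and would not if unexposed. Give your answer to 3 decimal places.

PNS ≈ 0.184

p₁ = P(outcome | exposed) = 422/1031 = 0.40931
p₀ = P(outcome | unexposed) = 99/439 = 0.22551
Under exogeneity and monotonicity, PNS = p₁ − p₀.
PNS = 0.40931 − 0.22551 = 0.1838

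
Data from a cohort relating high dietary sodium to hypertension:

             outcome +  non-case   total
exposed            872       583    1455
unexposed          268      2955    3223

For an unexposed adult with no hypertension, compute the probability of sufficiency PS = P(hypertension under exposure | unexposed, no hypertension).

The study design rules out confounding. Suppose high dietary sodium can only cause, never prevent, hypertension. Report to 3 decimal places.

p₁ = P(outcome | exposed) = 872/1455 = 0.59931
p₀ = P(outcome | unexposed) = 268/3223 = 0.083152
Under exogeneity and monotonicity, PS = (p₁ − p₀) / (1 − p₀).
PS = (0.59931 − 0.083152) / (1 − 0.083152) = 0.51616 / 0.91685 ≈ 0.5630

PS ≈ 0.563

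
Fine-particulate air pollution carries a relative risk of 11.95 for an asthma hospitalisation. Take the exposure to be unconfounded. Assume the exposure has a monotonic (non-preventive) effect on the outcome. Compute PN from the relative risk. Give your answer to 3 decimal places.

Under exogeneity and monotonicity, PN = (RR − 1) / RR = 1 − 1/RR.
PN = (11.95 − 1) / 11.95 = 10.95 / 11.95 ≈ 0.9163

PN ≈ 0.916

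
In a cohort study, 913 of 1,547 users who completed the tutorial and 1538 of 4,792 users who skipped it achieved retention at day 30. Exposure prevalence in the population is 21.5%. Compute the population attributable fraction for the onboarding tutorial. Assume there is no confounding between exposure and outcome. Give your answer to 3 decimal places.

p₁ = P(outcome | exposed) = 913/1547 = 0.59017
p₀ = P(outcome | unexposed) = 1538/4792 = 0.32095
Overall risk P(Y=1) = π·p₁ + (1−π)·p₀ = 0.215×0.59017 + 0.785×0.32095 = 0.37883.
Under exogeneity, PAF = [P(Y=1) − p₀] / P(Y=1).
PAF = (0.37883 − 0.32095) / 0.37883 ≈ 0.1528

PAF ≈ 0.153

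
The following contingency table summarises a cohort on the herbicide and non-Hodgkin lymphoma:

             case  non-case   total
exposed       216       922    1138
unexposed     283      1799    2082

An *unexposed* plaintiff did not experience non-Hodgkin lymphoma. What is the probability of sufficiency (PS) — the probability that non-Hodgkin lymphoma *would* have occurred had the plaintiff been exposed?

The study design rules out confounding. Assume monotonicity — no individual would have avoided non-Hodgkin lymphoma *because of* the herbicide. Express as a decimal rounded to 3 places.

p₁ = P(outcome | exposed) = 216/1138 = 0.18981
p₀ = P(outcome | unexposed) = 283/2082 = 0.13593
Under exogeneity and monotonicity, PS = (p₁ − p₀)/(1 − p₀).
PS = (0.18981 − 0.13593) / 0.86407 ≈ 0.0624

PS ≈ 0.062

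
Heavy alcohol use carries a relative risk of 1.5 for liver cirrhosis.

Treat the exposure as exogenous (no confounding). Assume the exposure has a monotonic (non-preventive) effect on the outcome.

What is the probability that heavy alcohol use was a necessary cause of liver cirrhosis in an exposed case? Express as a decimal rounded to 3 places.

PN ≈ 0.333

Under exogeneity and monotonicity, PN = (RR − 1) / RR = 1 − 1/RR.
PN = (1.5 − 1) / 1.5 = 0.5 / 1.5 ≈ 0.3333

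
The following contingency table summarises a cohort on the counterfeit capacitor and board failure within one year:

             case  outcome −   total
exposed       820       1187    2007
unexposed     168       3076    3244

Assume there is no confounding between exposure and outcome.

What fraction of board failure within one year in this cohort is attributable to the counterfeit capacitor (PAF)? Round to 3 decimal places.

p₁ = P(outcome | exposed) = 820/2007 = 0.40857
p₀ = P(outcome | unexposed) = 168/3244 = 0.051788
Exposure prevalence π = 2007/5251 = 0.38221; overall risk P(Y=1) = 0.18815.
Under exogeneity, PAF = [P(Y=1) − p₀]/P(Y=1).
PAF = (0.18815 − 0.051788) / 0.18815 ≈ 0.7248

PAF ≈ 0.725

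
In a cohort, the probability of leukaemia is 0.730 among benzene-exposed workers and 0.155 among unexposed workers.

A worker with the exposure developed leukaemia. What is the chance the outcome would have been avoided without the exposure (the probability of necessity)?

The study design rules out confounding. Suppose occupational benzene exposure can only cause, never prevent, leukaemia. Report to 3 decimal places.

PN ≈ 0.788

Let p₁ = 0.73, p₀ = 0.155.
Under exogeneity and monotonicity, PN = (p₁ − p₀) / p₁.
PN = (0.73 − 0.155) / 0.73 = 0.575 / 0.73 ≈ 0.7877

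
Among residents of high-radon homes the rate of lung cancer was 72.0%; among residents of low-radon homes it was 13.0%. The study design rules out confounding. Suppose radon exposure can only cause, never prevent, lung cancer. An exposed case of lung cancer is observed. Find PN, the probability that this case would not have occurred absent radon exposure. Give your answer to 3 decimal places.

p₁ = 0.72, p₀ = 0.13.
Under exogeneity and monotonicity, PN = (p₁ − p₀) / p₁.
PN = (0.72 − 0.13) / 0.72 = 0.59 / 0.72 ≈ 0.8194

PN ≈ 0.819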